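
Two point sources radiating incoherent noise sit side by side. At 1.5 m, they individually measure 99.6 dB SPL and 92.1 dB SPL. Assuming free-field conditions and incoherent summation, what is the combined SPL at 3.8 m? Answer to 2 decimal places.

Combined at 1.5 m: 10·log₁₀(10^(99.6/10)+10^(92.1/10)) = 100.311 dB SPL.
Then apply −20·log₁₀(3.8/1.5) = -8.074 dB → 92.24 dB SPL.

92.24 dB SPL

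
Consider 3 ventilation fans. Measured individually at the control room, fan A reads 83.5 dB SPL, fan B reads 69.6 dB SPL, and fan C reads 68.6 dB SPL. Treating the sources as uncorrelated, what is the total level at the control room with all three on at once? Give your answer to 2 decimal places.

83.81 dB SPL

Add the sources as powers (linear), then convert back to dB:
L_total = 10·log₁₀(10^(83.5/10) + 10^(69.6/10) + 10^(68.6/10)) = 10·log₁₀(240200000) = 83.81 dB SPL.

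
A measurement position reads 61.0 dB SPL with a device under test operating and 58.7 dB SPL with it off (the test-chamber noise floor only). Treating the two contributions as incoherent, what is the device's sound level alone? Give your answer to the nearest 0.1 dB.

57.1 dB SPL

Subtract intensities: L_src = 10·log₁₀(10^(L_total/10) − 10^(L_bg/10)).
L_src = 10·log₁₀(10^(61.0/10) − 10^(58.7/10)) = 10·log₁₀(517600) = 57.1 dB SPL.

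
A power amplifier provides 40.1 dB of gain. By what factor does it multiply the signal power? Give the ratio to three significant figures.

10200

Power ratio = 10^(dB/10).
10^(40.1/10) = 10^(4.010) = 10200.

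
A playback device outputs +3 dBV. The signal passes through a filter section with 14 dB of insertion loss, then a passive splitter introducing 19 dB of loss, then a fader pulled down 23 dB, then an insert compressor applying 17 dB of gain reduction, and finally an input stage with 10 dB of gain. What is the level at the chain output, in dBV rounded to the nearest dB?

Cascaded gains and losses add directly in dB.
+3 − 14 − 19 − 23 − 17 + 10 = -60 dBV.

-60 dBV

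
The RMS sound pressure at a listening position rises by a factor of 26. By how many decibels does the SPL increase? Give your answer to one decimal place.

SPL change from a pressure ratio uses the 20·log₁₀ form:
20·log₁₀(26) = 28.3 dB.

28.3 dB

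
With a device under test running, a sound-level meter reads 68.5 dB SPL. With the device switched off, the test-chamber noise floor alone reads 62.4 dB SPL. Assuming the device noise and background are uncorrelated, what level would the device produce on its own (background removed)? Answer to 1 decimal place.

Subtract intensities: L_src = 10·log₁₀(10^(L_total/10) − 10^(L_bg/10)).
L_src = 10·log₁₀(10^(68.5/10) − 10^(62.4/10)) = 10·log₁₀(5342000) = 67.3 dB SPL.

67.3 dB SPL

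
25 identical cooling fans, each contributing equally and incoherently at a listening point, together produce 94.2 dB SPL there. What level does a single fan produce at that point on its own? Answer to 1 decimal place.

25 equal incoherent sources add 10·log₁₀(25) = 13.98 dB over one source.
L_one = 94.2 − 13.98 = 80.2 dB SPL.

80.2 dB SPL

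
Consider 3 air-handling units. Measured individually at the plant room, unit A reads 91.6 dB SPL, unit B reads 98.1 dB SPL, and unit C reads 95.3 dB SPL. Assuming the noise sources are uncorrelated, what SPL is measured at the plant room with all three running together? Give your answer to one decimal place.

Uncorrelated sources add in intensity (power), not in dB.
L_total = 10·log₁₀(10^(91.6/10) + 10^(98.1/10) + 10^(95.3/10)) = 10·log₁₀(11290000000) = 100.5 dB SPL.

100.5 dB SPL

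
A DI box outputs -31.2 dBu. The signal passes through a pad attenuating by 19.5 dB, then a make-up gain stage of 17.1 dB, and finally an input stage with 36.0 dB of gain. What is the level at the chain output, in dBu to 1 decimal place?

Cascaded gains and losses add directly in dB.
-31.2 − 19.5 + 17.1 + 36.0 = +2.4 dBu.

+2.4 dBu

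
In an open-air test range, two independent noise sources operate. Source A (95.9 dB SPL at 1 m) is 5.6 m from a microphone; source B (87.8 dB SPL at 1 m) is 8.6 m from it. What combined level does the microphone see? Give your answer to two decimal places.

81.21 dB SPL

At the listener: L_A = 95.9 − 20·log₁₀(5.6) = 80.936 dB; L_B = 87.8 − 20·log₁₀(8.6) = 69.110 dB.
Combined: 10·log₁₀(10^(80.936/10)+10^(69.110/10)) = 81.21 dB SPL.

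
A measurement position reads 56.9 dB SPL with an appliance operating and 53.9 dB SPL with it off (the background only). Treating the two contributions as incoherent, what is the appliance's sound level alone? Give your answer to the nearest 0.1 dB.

53.9 dB SPL

Remove the background by subtracting linear intensities:
L_src = 10·log₁₀(10^(56.9/10) − 10^(53.9/10)) = 10·log₁₀(244300) = 53.9 dB SPL.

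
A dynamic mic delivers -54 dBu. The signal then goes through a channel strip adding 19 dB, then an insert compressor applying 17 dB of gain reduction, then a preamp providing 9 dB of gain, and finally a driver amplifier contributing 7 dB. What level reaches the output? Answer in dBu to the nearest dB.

-36 dBu

Gain stages sum in dB:
-54 + 19 − 17 + 9 + 7 = -36 dBu.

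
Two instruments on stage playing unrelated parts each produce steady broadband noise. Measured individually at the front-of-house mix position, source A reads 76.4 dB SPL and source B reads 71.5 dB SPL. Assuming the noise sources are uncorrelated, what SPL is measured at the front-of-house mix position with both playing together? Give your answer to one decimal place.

77.6 dB SPL

Incoherent sources sum as intensities:
L_total = 10·log₁₀(10^(76.4/10) + 10^(71.5/10)) = 10·log₁₀(57780000) = 77.6 dB SPL.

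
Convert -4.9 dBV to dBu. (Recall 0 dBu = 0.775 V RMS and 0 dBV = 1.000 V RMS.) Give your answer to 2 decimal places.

-2.69 dBu

The offset between the scales is 20·log₁₀(0.775/1.000) = −2.214 dB.
So dBu = -4.9 + 2.214 = -2.69 dBu.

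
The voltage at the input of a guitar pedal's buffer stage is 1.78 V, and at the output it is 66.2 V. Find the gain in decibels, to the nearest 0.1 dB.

Voltage is an amplitude quantity, so gain = 20·log₁₀(V_out/V_in).
20·log₁₀(66.2/1.78) = 20·log₁₀(37.19) = 31.4 dB.

31.4 dB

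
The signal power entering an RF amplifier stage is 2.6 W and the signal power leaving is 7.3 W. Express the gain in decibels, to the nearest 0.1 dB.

Power ratio → dB uses the 10·log₁₀ form:
10·log₁₀(7.3/2.6) = 10·log₁₀(2.808) = 4.5 dB.

4.5 dB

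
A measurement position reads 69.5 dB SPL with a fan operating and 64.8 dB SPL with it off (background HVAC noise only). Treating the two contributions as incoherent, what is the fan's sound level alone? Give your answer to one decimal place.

Remove the background by subtracting linear intensities:
L_src = 10·log₁₀(10^(69.5/10) − 10^(64.8/10)) = 10·log₁₀(5893000) = 67.7 dB SPL.

67.7 dB SPL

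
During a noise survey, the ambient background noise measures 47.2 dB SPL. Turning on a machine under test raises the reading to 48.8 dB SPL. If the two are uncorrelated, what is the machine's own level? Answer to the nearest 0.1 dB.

Background correction is a power subtraction:
L_src = 10·log₁₀(10^(48.8/10) − 10^(47.2/10)) = 10·log₁₀(23380) = 43.7 dB SPL.

43.7 dB SPL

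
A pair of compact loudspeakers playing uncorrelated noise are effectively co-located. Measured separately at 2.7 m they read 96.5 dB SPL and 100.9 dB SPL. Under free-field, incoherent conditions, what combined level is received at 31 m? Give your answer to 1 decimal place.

Combined at 2.7 m: 10·log₁₀(10^(96.5/10)+10^(100.9/10)) = 102.25 dB SPL.
Then apply −20·log₁₀(31/2.7) = -21.20 dB → 81.0 dB SPL.

81.0 dB SPL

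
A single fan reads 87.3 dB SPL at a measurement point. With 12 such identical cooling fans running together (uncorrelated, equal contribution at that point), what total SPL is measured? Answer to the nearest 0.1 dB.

98.1 dB SPL

12 equal incoherent sources raise the level by 10·log₁₀(12) = 10.79 dB.
L_total = 87.3 + 10.79 = 98.1 dB SPL.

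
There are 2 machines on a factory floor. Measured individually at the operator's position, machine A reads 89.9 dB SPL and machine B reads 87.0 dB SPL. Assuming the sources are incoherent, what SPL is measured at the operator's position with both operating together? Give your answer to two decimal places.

Uncorrelated sources add in intensity (power), not in dB.
L_total = 10·log₁₀(10^(89.9/10) + 10^(87.0/10)) = 10·log₁₀(1478000000) = 91.70 dB SPL.

91.70 dB SPL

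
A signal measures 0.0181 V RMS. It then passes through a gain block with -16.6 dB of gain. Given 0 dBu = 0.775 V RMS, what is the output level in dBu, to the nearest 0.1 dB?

Input level: 20·log₁₀(0.0181/0.775) = -32.63 dBu.
Output: -32.63 − 16.6 = -49.2 dBu.

-49.2 dBu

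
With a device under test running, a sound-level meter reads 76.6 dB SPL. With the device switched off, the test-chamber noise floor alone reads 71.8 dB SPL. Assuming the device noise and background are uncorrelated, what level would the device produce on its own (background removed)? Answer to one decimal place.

Background correction is a power subtraction:
L_src = 10·log₁₀(10^(76.6/10) − 10^(71.8/10)) = 10·log₁₀(30570000) = 74.9 dB SPL.

74.9 dB SPL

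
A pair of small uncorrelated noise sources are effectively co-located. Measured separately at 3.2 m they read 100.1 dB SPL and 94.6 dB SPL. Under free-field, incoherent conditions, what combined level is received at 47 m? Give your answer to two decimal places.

Combined at 3.2 m: 10·log₁₀(10^(100.1/10)+10^(94.6/10)) = 101.178 dB SPL.
Then apply −20·log₁₀(47/3.2) = -23.339 dB → 77.84 dB SPL.

77.84 dB SPL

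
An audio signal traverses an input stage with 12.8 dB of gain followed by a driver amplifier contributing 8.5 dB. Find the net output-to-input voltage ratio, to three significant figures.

Net gain = 12.8 + 8.5 = 21.3 dB.
Voltage ratio = 10^(21.3/20) = 11.6.

11.6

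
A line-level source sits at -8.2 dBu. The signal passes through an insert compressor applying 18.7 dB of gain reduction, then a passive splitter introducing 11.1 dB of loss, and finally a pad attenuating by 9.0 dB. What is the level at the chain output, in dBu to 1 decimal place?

Cascaded gains and losses add directly in dB.
-8.2 − 18.7 − 11.1 − 9.0 = -47.0 dBu.

-47.0 dBu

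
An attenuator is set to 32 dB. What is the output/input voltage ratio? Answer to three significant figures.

0.0251

Voltage ratio = 10^(dB/20).
10^(-32/20) = 10^(-1.600) = 0.0251.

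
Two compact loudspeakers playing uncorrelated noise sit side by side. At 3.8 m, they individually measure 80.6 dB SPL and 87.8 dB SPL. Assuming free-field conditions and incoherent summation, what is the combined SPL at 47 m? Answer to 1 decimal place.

66.7 dB SPL

Combined at 3.8 m: 10·log₁₀(10^(80.6/10)+10^(87.8/10)) = 88.56 dB SPL.
Then apply −20·log₁₀(47/3.8) = -21.85 dB → 66.7 dB SPL.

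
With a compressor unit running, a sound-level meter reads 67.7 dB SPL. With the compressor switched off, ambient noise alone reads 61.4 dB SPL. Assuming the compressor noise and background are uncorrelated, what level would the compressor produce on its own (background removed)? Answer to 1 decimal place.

66.5 dB SPL

Subtract intensities: L_src = 10·log₁₀(10^(L_total/10) − 10^(L_bg/10)).
L_src = 10·log₁₀(10^(67.7/10) − 10^(61.4/10)) = 10·log₁₀(4508000) = 66.5 dB SPL.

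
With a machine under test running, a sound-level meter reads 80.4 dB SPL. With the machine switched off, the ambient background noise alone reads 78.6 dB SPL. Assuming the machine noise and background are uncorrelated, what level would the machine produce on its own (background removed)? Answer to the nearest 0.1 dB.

75.7 dB SPL

Background correction is a power subtraction:
L_src = 10·log₁₀(10^(80.4/10) − 10^(78.6/10)) = 10·log₁₀(37200000) = 75.7 dB SPL.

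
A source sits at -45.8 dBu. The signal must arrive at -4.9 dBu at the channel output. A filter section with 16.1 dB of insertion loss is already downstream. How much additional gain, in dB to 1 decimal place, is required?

57.0 dB

The required make-up gain is the shortfall in the dB sum.
G = -4.9 − (-45.8) + 16.1 = 57.0 dB.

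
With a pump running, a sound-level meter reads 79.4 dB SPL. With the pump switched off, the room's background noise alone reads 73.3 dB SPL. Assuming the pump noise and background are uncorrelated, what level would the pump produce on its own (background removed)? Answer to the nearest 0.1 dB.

78.2 dB SPL

Subtract intensities: L_src = 10·log₁₀(10^(L_total/10) − 10^(L_bg/10)).
L_src = 10·log₁₀(10^(79.4/10) − 10^(73.3/10)) = 10·log₁₀(65720000) = 78.2 dB SPL.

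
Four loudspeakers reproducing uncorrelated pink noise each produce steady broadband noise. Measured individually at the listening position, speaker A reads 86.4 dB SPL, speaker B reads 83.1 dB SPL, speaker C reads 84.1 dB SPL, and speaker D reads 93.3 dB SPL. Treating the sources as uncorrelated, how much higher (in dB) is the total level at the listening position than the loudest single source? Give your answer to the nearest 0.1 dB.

Add the sources as powers (linear), then convert back to dB:
L_total = 10·log₁₀(10^(86.4/10) + 10^(83.1/10) + 10^(84.1/10) + 10^(93.3/10)) = 94.82 dB SPL.
Excess over the loudest (93.3 dB): 94.82 − 93.3 = 1.5 dB.

1.5 dB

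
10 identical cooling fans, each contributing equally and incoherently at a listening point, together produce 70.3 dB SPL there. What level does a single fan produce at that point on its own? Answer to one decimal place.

10 equal incoherent sources add 10·log₁₀(10) = 10.00 dB over one source.
L_one = 70.3 − 10.00 = 60.3 dB SPL.

60.3 dB SPL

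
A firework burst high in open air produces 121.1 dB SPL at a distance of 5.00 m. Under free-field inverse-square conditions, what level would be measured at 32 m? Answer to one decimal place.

For a point source in a free field, ΔL = −20·log₁₀(d₂/d₁).
ΔL = −20·log₁₀(32/5.00) = -16.12 dB, so L₂ = 121.1 + (-16.12) = 105.0 dB SPL.

105.0 dB SPL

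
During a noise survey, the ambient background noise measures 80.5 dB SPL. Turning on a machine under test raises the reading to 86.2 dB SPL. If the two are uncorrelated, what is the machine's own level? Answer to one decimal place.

Remove the background by subtracting linear intensities:
L_src = 10·log₁₀(10^(86.2/10) − 10^(80.5/10)) = 10·log₁₀(304700000) = 84.8 dB SPL.

84.8 dB SPL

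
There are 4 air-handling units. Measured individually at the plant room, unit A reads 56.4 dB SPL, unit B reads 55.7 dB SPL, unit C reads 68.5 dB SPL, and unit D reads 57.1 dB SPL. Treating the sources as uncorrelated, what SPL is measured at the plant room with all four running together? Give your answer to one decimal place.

69.2 dB SPL

Incoherent sources sum as intensities:
L_total = 10·log₁₀(10^(56.4/10) + 10^(55.7/10) + 10^(68.5/10) + 10^(57.1/10)) = 10·log₁₀(8400000) = 69.2 dB SPL.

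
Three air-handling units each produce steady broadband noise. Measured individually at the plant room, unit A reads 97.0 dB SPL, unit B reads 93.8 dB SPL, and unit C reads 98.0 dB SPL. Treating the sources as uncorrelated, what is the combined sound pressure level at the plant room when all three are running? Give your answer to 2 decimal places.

101.37 dB SPL

Uncorrelated sources add in intensity (power), not in dB.
L_total = 10·log₁₀(10^(97.0/10) + 10^(93.8/10) + 10^(98.0/10)) = 10·log₁₀(13720000000) = 101.37 dB SPL.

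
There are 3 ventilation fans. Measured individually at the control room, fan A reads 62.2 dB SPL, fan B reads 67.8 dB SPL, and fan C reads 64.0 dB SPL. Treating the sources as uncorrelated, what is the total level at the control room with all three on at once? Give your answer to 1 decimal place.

Incoherent sources sum as intensities:
L_total = 10·log₁₀(10^(62.2/10) + 10^(67.8/10) + 10^(64.0/10)) = 10·log₁₀(10200000) = 70.1 dB SPL.

70.1 dB SPL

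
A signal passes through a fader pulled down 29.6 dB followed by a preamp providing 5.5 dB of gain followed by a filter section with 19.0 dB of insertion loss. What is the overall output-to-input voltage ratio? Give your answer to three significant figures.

0.00700

Net gain = (−29.6) + 5.5 + (−19.0) = -43.1 dB.
Voltage ratio = 10^(-43.1/20) = 0.00700.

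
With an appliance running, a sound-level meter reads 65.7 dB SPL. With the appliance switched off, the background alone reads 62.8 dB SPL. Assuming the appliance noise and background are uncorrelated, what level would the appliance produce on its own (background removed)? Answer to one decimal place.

62.6 dB SPL

Remove the background by subtracting linear intensities:
L_src = 10·log₁₀(10^(65.7/10) − 10^(62.8/10)) = 10·log₁₀(1810000) = 62.6 dB SPL.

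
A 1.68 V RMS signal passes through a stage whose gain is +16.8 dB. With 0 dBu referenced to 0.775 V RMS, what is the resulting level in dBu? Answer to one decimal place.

+23.5 dBu

Input level: 20·log₁₀(1.68/0.775) = 6.72 dBu.
Output: 6.72 + 16.8 = +23.5 dBu.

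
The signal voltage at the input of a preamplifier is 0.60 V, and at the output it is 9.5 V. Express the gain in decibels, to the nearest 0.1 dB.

24.0 dB

Voltage is an amplitude quantity, so gain = 20·log₁₀(V_out/V_in).
20·log₁₀(9.5/0.60) = 20·log₁₀(15.83) = 24.0 dB.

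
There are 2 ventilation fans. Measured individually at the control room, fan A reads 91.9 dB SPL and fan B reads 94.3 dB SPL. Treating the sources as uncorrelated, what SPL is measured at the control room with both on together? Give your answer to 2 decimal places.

96.27 dB SPL

Uncorrelated sources add in intensity (power), not in dB.
L_total = 10·log₁₀(10^(91.9/10) + 10^(94.3/10)) = 10·log₁₀(4240000000) = 96.27 dB SPL.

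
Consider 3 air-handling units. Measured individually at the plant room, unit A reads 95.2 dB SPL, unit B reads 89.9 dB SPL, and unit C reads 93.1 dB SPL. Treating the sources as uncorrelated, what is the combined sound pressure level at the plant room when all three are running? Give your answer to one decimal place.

Incoherent sources sum as intensities:
L_total = 10·log₁₀(10^(95.2/10) + 10^(89.9/10) + 10^(93.1/10)) = 10·log₁₀(6330000000) = 98.0 dB SPL.

98.0 dB SPL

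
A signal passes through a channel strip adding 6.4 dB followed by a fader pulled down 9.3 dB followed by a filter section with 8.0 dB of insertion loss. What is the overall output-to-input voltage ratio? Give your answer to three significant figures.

0.285

Net gain = 6.4 + (−9.3) + (−8.0) = -10.9 dB.
Voltage ratio = 10^(-10.9/20) = 0.285.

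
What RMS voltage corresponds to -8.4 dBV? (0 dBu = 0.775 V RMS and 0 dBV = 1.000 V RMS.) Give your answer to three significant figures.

V = 1.000 V × 10^(-8.4/20).
= 1.000 × 0.3802 = 0.380 V.

0.380 V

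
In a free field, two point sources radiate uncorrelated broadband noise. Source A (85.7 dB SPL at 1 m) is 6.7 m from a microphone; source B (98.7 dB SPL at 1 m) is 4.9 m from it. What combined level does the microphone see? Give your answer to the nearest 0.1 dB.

85.0 dB SPL

At the listener: L_A = 85.7 − 20·log₁₀(6.7) = 69.18 dB; L_B = 98.7 − 20·log₁₀(4.9) = 84.90 dB.
Combined: 10·log₁₀(10^(69.18/10)+10^(84.90/10)) = 85.0 dB SPL.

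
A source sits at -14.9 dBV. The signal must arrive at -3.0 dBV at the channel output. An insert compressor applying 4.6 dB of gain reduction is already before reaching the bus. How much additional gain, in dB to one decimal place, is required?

16.5 dB

The required make-up gain is the shortfall in the dB sum.
G = -3.0 − (-14.9) + 4.6 = 16.5 dB.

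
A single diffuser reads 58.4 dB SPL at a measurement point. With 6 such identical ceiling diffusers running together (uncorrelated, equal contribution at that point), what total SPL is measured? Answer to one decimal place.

6 equal incoherent sources raise the level by 10·log₁₀(6) = 7.78 dB.
L_total = 58.4 + 7.78 = 66.2 dB SPL.

66.2 dB SPL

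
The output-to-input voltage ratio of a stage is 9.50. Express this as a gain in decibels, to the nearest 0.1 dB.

19.6 dB

Voltage ratio → dB uses the 20·log₁₀ form:
20·log₁₀(9.50) = 19.6 dB.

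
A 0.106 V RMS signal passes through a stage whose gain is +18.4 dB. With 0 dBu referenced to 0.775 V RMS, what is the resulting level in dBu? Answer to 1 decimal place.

+1.1 dBu

Input level: 20·log₁₀(0.106/0.775) = -17.28 dBu.
Output: -17.28 + 18.4 = +1.1 dBu.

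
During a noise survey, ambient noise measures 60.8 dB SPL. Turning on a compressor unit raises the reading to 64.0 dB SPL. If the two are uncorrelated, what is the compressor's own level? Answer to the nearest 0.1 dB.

61.2 dB SPL

Remove the background by subtracting linear intensities:
L_src = 10·log₁₀(10^(64.0/10) − 10^(60.8/10)) = 10·log₁₀(1310000) = 61.2 dB SPL.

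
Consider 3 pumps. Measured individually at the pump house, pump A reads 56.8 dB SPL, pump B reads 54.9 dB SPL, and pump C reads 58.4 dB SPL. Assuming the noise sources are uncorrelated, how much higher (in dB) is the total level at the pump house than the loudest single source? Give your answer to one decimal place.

3.3 dB

Uncorrelated sources add in intensity (power), not in dB.
L_total = 10·log₁₀(10^(56.8/10) + 10^(54.9/10) + 10^(58.4/10)) = 61.70 dB SPL.
Excess over the loudest (58.4 dB): 61.70 − 58.4 = 3.3 dB.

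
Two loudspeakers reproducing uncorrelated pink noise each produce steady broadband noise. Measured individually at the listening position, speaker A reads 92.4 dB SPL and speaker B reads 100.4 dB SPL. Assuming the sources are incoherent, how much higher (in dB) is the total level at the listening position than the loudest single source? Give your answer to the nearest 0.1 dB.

Incoherent sources sum as intensities:
L_total = 10·log₁₀(10^(92.4/10) + 10^(100.4/10)) = 101.04 dB SPL.
Excess over the loudest (100.4 dB): 101.04 − 100.4 = 0.6 dB.

0.6 dB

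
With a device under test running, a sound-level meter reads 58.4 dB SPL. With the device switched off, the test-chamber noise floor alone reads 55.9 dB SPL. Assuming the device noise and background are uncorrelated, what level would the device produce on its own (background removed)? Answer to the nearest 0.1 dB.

Background correction is a power subtraction:
L_src = 10·log₁₀(10^(58.4/10) − 10^(55.9/10)) = 10·log₁₀(302800) = 54.8 dB SPL.

54.8 dB SPL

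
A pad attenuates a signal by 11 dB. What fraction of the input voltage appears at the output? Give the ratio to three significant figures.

Voltage ratio = 10^(dB/20).
10^(-11/20) = 10^(-0.5500) = 0.282.

0.282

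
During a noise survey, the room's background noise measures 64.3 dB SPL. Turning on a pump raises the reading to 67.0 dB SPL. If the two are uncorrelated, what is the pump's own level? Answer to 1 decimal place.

Subtract intensities: L_src = 10·log₁₀(10^(L_total/10) − 10^(L_bg/10)).
L_src = 10·log₁₀(10^(67.0/10) − 10^(64.3/10)) = 10·log₁₀(2320000) = 63.7 dB SPL.

63.7 dB SPL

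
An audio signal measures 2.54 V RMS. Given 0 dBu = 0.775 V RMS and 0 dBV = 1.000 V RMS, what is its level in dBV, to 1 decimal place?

dBV = 20·log₁₀(V / 1.000 V).
20·log₁₀(2.54/1.000) = +8.1 dBV.

+8.1 dBV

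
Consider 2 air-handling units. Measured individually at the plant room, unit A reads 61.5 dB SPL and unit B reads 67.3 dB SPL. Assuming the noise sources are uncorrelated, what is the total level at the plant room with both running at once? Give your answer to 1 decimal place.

Uncorrelated sources add in intensity (power), not in dB.
L_total = 10·log₁₀(10^(61.5/10) + 10^(67.3/10)) = 10·log₁₀(6783000) = 68.3 dB SPL.

68.3 dB SPL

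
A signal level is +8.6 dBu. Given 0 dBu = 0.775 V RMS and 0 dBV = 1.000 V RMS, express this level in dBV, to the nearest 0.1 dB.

The offset between the scales is 20·log₁₀(0.775/1.000) = −2.214 dB.
So dBV = +8.6 − 2.214 = +6.4 dBV.

+6.4 dBV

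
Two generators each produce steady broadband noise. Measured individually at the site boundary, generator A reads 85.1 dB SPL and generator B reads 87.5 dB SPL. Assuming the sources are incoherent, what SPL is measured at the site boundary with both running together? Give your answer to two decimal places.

89.47 dB SPL

Incoherent sources sum as intensities:
L_total = 10·log₁₀(10^(85.1/10) + 10^(87.5/10)) = 10·log₁₀(885900000) = 89.47 dB SPL.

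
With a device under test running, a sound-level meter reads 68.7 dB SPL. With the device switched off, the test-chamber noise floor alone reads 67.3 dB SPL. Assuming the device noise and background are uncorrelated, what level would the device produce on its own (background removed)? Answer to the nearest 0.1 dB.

63.1 dB SPL

Remove the background by subtracting linear intensities:
L_src = 10·log₁₀(10^(68.7/10) − 10^(67.3/10)) = 10·log₁₀(2043000) = 63.1 dB SPL.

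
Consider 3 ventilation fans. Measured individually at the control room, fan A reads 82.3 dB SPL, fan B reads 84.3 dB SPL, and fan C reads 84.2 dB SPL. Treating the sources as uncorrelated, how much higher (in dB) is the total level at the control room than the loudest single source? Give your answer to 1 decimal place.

Incoherent sources sum as intensities:
L_total = 10·log₁₀(10^(82.3/10) + 10^(84.3/10) + 10^(84.2/10)) = 88.46 dB SPL.
Excess over the loudest (84.3 dB): 88.46 − 84.3 = 4.2 dB.

4.2 dB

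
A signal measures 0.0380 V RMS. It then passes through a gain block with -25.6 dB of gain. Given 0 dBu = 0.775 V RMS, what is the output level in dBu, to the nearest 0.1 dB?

-51.8 dBu

Input level: 20·log₁₀(0.0380/0.775) = -26.19 dBu.
Output: -26.19 − 25.6 = -51.8 dBu.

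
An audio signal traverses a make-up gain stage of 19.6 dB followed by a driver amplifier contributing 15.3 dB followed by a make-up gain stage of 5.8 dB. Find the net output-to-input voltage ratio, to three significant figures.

Net gain = 19.6 + 15.3 + 5.8 = 40.7 dB.
Voltage ratio = 10^(40.7/20) = 108.

108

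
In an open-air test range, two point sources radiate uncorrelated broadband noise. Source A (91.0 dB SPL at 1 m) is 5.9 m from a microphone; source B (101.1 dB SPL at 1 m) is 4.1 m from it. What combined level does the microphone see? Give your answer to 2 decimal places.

At the listener: L_A = 91.0 − 20·log₁₀(5.9) = 75.583 dB; L_B = 101.1 − 20·log₁₀(4.1) = 88.844 dB.
Combined: 10·log₁₀(10^(75.583/10)+10^(88.844/10)) = 89.04 dB SPL.

89.04 dB SPL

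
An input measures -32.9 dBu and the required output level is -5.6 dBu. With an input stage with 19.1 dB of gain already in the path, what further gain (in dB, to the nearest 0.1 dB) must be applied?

8.2 dB

The required make-up gain is the shortfall in the dB sum.
G = -5.6 − (-32.9) − 19.1 = 8.2 dB.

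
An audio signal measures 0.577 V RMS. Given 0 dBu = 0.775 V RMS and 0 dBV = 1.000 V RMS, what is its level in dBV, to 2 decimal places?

dBV = 20·log₁₀(V / 1.000 V).
20·log₁₀(0.577/1.000) = -4.78 dBV.

-4.78 dBV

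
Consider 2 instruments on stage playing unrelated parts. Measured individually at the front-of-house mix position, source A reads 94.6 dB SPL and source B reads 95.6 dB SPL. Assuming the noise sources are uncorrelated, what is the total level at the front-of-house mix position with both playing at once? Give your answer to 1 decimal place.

98.1 dB SPL

Uncorrelated sources add in intensity (power), not in dB.
L_total = 10·log₁₀(10^(94.6/10) + 10^(95.6/10)) = 10·log₁₀(6515000000) = 98.1 dB SPL.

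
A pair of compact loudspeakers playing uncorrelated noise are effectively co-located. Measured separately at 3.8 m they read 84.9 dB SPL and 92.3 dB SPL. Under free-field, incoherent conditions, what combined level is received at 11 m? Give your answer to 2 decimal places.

Combined at 3.8 m: 10·log₁₀(10^(84.9/10)+10^(92.3/10)) = 93.026 dB SPL.
Then apply −20·log₁₀(11/3.8) = -9.232 dB → 83.79 dB SPL.

83.79 dB SPL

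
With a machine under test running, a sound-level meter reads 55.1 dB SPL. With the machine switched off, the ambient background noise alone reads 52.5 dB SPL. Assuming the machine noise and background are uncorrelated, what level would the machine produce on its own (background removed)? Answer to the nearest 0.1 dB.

Remove the background by subtracting linear intensities:
L_src = 10·log₁₀(10^(55.1/10) − 10^(52.5/10)) = 10·log₁₀(145800) = 51.6 dB SPL.

51.6 dB SPL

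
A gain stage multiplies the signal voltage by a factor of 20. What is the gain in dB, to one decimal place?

For a voltage ratio, dB = 20·log₁₀(V₂/V₁).
20·log₁₀(20) = 26.0 dB.

26.0 dB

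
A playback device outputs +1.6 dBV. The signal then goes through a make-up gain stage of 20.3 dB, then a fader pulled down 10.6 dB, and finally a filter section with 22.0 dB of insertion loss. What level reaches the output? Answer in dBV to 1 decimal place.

Gain stages sum in dB:
+1.6 + 20.3 − 10.6 − 22.0 = -10.7 dBV.

-10.7 dBV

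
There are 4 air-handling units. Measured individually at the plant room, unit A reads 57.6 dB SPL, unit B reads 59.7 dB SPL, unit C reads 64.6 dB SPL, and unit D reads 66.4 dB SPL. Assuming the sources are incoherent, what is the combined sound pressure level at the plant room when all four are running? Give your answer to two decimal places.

69.42 dB SPL

Incoherent sources sum as intensities:
L_total = 10·log₁₀(10^(57.6/10) + 10^(59.7/10) + 10^(64.6/10) + 10^(66.4/10)) = 10·log₁₀(8758000) = 69.42 dB SPL.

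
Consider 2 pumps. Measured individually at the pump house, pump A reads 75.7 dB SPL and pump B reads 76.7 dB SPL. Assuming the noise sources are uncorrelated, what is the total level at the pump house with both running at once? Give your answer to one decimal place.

Uncorrelated sources add in intensity (power), not in dB.
L_total = 10·log₁₀(10^(75.7/10) + 10^(76.7/10)) = 10·log₁₀(83930000) = 79.2 dB SPL.

79.2 dB SPL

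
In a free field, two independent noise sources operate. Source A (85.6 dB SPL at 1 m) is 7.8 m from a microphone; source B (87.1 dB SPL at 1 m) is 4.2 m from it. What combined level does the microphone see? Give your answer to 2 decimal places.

At the listener: L_A = 85.6 − 20·log₁₀(7.8) = 67.758 dB; L_B = 87.1 − 20·log₁₀(4.2) = 74.635 dB.
Combined: 10·log₁₀(10^(67.758/10)+10^(74.635/10)) = 75.45 dB SPL.

75.45 dB SPL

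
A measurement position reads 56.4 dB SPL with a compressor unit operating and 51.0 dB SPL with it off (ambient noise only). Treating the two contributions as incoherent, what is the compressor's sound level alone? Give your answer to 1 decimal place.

54.9 dB SPL

Remove the background by subtracting linear intensities:
L_src = 10·log₁₀(10^(56.4/10) − 10^(51.0/10)) = 10·log₁₀(310600) = 54.9 dB SPL.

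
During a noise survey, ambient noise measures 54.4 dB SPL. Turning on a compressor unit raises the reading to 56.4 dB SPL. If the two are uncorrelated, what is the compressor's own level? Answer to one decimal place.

52.1 dB SPL

Subtract intensities: L_src = 10·log₁₀(10^(L_total/10) − 10^(L_bg/10)).
L_src = 10·log₁₀(10^(56.4/10) − 10^(54.4/10)) = 10·log₁₀(161100) = 52.1 dB SPL.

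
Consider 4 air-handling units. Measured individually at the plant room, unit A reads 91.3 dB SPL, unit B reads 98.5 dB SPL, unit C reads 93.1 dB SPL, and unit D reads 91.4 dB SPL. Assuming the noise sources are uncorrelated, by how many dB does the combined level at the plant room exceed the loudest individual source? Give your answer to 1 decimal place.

Uncorrelated sources add in intensity (power), not in dB.
L_total = 10·log₁₀(10^(91.3/10) + 10^(98.5/10) + 10^(93.1/10) + 10^(91.4/10)) = 100.74 dB SPL.
Excess over the loudest (98.5 dB): 100.74 − 98.5 = 2.2 dB.

2.2 dB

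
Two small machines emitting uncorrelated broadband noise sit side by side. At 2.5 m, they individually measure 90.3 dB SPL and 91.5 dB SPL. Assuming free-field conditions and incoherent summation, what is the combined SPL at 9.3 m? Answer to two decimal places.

Combined at 2.5 m: 10·log₁₀(10^(90.3/10)+10^(91.5/10)) = 93.952 dB SPL.
Then apply −20·log₁₀(9.3/2.5) = -11.411 dB → 82.54 dB SPL.

82.54 dB SPL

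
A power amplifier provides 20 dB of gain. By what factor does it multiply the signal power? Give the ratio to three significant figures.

Power ratio = 10^(dB/10).
10^(20/10) = 10^(2.000) = 100.

100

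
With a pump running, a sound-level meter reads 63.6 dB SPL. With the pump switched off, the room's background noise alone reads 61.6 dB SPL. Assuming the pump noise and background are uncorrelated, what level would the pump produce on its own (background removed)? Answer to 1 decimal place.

59.3 dB SPL

Subtract intensities: L_src = 10·log₁₀(10^(L_total/10) − 10^(L_bg/10)).
L_src = 10·log₁₀(10^(63.6/10) − 10^(61.6/10)) = 10·log₁₀(845400) = 59.3 dB SPL.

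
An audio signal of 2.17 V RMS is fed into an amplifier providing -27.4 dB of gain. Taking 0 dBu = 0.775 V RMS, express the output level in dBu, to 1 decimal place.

-18.5 dBu

Input level: 20·log₁₀(2.17/0.775) = 8.94 dBu.
Output: 8.94 − 27.4 = -18.5 dBu.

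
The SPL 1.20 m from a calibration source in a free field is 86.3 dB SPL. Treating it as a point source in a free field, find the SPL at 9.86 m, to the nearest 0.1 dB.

For a point source in a free field, ΔL = −20·log₁₀(d₂/d₁).
ΔL = −20·log₁₀(9.86/1.20) = -18.29 dB, so L₂ = 86.3 + (-18.29) = 68.0 dB SPL.

68.0 dB SPL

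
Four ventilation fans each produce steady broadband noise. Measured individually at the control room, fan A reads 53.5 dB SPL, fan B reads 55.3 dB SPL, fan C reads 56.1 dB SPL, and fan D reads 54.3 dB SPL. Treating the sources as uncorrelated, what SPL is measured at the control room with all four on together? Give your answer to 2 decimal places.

60.93 dB SPL

Uncorrelated sources add in intensity (power), not in dB.
L_total = 10·log₁₀(10^(53.5/10) + 10^(55.3/10) + 10^(56.1/10) + 10^(54.3/10)) = 10·log₁₀(1239000) = 60.93 dB SPL.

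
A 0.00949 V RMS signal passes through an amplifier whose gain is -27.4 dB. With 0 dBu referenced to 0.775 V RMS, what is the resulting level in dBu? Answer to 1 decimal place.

Input level: 20·log₁₀(0.00949/0.775) = -38.24 dBu.
Output: -38.24 − 27.4 = -65.6 dBu.

-65.6 dBu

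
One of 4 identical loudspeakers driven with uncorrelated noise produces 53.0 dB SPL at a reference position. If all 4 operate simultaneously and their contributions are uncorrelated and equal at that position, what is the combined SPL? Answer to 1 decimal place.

59.0 dB SPL

4 equal incoherent sources raise the level by 10·log₁₀(4) = 6.02 dB.
L_total = 53.0 + 6.02 = 59.0 dB SPL.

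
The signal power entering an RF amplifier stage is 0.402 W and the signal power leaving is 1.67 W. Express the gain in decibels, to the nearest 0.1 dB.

For a power ratio, dB = 10·log₁₀(P₂/P₁).
10·log₁₀(1.67/0.402) = 10·log₁₀(4.154) = 6.2 dB.

6.2 dB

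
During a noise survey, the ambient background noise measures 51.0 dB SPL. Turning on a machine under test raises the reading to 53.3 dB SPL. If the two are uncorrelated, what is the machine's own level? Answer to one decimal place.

Background correction is a power subtraction:
L_src = 10·log₁₀(10^(53.3/10) − 10^(51.0/10)) = 10·log₁₀(87900) = 49.4 dB SPL.

49.4 dB SPL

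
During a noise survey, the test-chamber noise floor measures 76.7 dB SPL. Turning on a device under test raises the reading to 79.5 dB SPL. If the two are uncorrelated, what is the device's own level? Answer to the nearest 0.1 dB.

Remove the background by subtracting linear intensities:
L_src = 10·log₁₀(10^(79.5/10) − 10^(76.7/10)) = 10·log₁₀(42350000) = 76.3 dB SPL.

76.3 dB SPL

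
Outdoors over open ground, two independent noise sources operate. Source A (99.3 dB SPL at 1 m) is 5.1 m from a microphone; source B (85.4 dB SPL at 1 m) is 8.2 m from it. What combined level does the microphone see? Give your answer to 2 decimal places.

85.22 dB SPL

At the listener: L_A = 99.3 − 20·log₁₀(5.1) = 85.149 dB; L_B = 85.4 − 20·log₁₀(8.2) = 67.124 dB.
Combined: 10·log₁₀(10^(85.149/10)+10^(67.124/10)) = 85.22 dB SPL.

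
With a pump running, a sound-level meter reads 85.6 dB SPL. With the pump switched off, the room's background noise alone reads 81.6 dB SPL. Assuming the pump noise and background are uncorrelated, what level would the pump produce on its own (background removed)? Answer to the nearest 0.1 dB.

Subtract intensities: L_src = 10·log₁₀(10^(L_total/10) − 10^(L_bg/10)).
L_src = 10·log₁₀(10^(85.6/10) − 10^(81.6/10)) = 10·log₁₀(218500000) = 83.4 dB SPL.

83.4 dB SPL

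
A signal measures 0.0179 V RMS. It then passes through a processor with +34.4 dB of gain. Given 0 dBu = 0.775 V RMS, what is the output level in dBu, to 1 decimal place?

+1.7 dBu

Input level: 20·log₁₀(0.0179/0.775) = -32.73 dBu.
Output: -32.73 + 34.4 = +1.7 dBu.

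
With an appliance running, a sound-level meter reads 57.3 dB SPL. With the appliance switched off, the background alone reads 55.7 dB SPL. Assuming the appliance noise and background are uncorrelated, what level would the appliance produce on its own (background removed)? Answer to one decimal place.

52.2 dB SPL

Subtract intensities: L_src = 10·log₁₀(10^(L_total/10) − 10^(L_bg/10)).
L_src = 10·log₁₀(10^(57.3/10) − 10^(55.7/10)) = 10·log₁₀(165500) = 52.2 dB SPL.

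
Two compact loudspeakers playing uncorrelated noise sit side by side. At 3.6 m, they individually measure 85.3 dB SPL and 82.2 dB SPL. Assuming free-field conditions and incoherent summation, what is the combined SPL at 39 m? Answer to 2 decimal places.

Combined at 3.6 m: 10·log₁₀(10^(85.3/10)+10^(82.2/10)) = 87.031 dB SPL.
Then apply −20·log₁₀(39/3.6) = -20.695 dB → 66.34 dB SPL.

66.34 dB SPL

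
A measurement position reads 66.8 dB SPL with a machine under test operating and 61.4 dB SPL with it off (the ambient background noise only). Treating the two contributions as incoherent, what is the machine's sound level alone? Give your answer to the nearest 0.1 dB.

Subtract intensities: L_src = 10·log₁₀(10^(L_total/10) − 10^(L_bg/10)).
L_src = 10·log₁₀(10^(66.8/10) − 10^(61.4/10)) = 10·log₁₀(3406000) = 65.3 dB SPL.

65.3 dB SPL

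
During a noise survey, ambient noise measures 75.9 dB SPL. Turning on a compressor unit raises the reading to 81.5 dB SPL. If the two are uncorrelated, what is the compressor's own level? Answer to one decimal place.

Background correction is a power subtraction:
L_src = 10·log₁₀(10^(81.5/10) − 10^(75.9/10)) = 10·log₁₀(102300000) = 80.1 dB SPL.

80.1 dB SPL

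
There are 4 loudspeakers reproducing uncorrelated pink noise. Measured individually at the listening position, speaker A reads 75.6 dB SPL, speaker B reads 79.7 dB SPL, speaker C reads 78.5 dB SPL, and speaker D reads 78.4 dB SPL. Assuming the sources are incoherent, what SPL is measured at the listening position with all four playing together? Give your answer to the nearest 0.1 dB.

84.3 dB SPL

Add the sources as powers (linear), then convert back to dB:
L_total = 10·log₁₀(10^(75.6/10) + 10^(79.7/10) + 10^(78.5/10) + 10^(78.4/10)) = 10·log₁₀(269600000) = 84.3 dB SPL.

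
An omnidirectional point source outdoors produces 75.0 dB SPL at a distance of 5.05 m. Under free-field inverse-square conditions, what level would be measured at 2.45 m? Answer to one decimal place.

81.3 dB SPL

Inverse-square spreading gives ΔL = −20·log₁₀(d₂/d₁).
ΔL = −20·log₁₀(2.45/5.05) = 6.28 dB, so L₂ = 75.0 + (6.28) = 81.3 dB SPL.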